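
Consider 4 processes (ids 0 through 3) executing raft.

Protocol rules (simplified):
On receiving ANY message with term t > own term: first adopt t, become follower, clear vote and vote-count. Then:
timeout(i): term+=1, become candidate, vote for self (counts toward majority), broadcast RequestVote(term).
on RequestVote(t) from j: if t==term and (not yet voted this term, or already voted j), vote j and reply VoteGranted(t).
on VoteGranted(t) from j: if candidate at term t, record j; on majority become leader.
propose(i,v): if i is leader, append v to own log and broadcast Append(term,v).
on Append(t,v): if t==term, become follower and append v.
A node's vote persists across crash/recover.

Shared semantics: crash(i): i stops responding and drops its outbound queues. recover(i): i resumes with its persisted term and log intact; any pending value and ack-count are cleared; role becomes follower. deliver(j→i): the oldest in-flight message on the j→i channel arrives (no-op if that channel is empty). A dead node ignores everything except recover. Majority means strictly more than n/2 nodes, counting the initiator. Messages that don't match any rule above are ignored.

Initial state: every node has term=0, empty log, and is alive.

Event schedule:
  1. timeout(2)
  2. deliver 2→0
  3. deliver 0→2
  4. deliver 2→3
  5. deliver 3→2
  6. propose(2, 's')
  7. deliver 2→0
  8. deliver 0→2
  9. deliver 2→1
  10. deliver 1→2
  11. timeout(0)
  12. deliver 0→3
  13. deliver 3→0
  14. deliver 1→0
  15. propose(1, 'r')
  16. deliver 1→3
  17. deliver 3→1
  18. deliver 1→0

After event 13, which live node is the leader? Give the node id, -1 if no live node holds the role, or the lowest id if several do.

after 1 — timeout(2): n2:cand/t1/[-]
after 2 — deliver 2→0: n0:foll/t1/[-]
after 3 — deliver 0→2: ·
after 4 — deliver 2→3: n3:foll/t1/[-]
after 5 — deliver 3→2: n2:lead/t1/[-]
after 6 — propose(2,'s'): n2:lead/t1/[s]
after 7 — deliver 2→0: n0:foll/t1/[s]
after 8 — deliver 0→2: ·
after 9 — deliver 2→1: n1:foll/t1/[-]
after 10 — deliver 1→2: ·
after 11 — timeout(0): n0:cand/t2/[s]
after 12 — deliver 0→3: n3:foll/t2/[-]
after 13 — deliver 3→0: ·

2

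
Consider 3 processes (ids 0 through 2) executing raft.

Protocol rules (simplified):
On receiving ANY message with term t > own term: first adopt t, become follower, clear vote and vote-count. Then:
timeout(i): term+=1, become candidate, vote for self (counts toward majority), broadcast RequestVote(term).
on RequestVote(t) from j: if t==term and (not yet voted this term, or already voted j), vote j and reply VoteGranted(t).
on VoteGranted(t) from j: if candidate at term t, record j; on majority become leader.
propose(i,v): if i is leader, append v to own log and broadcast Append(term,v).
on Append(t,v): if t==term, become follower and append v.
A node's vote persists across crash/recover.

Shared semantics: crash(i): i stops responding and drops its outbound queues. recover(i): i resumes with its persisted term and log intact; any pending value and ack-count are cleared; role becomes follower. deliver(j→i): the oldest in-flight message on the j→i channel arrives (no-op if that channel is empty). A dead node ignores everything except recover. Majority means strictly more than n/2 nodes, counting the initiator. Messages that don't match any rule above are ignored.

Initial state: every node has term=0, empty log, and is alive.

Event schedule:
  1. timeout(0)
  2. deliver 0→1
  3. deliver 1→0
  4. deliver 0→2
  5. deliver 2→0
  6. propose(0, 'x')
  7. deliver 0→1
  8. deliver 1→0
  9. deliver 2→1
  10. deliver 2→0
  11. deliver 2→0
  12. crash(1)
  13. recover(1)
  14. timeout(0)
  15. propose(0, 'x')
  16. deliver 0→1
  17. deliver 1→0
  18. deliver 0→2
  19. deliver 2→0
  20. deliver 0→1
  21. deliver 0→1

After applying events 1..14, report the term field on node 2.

step 1 timeout(0): 0={cand,t=1,log=-}
step 2 deliver 0→1: 1={foll,t=1,log=-}
step 3 deliver 1→0: 0={lead,t=1,log=-}
step 4 deliver 0→2: 2={foll,t=1,log=-}
step 5 deliver 2→0: —
step 6 propose(0,'x'): 0={lead,t=1,log=x}
step 7 deliver 0→1: 1={foll,t=1,log=x}
step 8 deliver 1→0: —
step 9 deliver 2→1: —
step 10 deliver 2→0: —
step 11 deliver 2→0: —
step 12 crash(1): 1={✗foll,t=1,log=x}
step 13 recover(1): 1={foll,t=1,log=x}
step 14 timeout(0): 0={cand,t=2,log=x}

1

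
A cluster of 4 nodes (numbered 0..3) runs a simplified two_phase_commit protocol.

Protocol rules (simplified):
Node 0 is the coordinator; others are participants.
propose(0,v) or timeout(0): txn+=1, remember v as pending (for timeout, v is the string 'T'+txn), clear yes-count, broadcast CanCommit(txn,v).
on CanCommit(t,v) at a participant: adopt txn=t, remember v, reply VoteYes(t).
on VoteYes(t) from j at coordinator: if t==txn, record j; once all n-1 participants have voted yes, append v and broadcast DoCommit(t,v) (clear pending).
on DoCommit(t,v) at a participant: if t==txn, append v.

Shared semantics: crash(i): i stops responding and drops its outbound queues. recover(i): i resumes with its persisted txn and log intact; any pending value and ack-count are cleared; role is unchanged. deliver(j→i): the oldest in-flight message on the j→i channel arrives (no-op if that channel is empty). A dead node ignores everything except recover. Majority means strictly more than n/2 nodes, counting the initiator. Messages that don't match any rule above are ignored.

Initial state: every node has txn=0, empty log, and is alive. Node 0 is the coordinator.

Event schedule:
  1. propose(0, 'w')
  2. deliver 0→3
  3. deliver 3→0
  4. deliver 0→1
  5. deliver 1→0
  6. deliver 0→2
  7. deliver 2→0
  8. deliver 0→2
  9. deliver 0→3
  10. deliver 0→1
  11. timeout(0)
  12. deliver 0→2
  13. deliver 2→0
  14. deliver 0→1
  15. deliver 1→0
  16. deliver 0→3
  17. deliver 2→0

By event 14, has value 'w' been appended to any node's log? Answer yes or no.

yes

[1] propose(0,'w') → N0(coor t1 [-])
[2] deliver 0→3 → N3(part t1 [-])
[3] deliver 3→0 → ∅
[4] deliver 0→1 → N1(part t1 [-])
[5] deliver 1→0 → ∅
[6] deliver 0→2 → N2(part t1 [-])
[7] deliver 2→0 → N0(coor t1 [w])
[8] deliver 0→2 → N2(part t1 [w])
[9] deliver 0→3 → N3(part t1 [w])
[10] deliver 0→1 → N1(part t1 [w])
[11] timeout(0) → N0(coor t2 [w])
[12] deliver 0→2 → N2(part t2 [w])
[13] deliver 2→0 → ∅
[14] deliver 0→1 → N1(part t2 [w])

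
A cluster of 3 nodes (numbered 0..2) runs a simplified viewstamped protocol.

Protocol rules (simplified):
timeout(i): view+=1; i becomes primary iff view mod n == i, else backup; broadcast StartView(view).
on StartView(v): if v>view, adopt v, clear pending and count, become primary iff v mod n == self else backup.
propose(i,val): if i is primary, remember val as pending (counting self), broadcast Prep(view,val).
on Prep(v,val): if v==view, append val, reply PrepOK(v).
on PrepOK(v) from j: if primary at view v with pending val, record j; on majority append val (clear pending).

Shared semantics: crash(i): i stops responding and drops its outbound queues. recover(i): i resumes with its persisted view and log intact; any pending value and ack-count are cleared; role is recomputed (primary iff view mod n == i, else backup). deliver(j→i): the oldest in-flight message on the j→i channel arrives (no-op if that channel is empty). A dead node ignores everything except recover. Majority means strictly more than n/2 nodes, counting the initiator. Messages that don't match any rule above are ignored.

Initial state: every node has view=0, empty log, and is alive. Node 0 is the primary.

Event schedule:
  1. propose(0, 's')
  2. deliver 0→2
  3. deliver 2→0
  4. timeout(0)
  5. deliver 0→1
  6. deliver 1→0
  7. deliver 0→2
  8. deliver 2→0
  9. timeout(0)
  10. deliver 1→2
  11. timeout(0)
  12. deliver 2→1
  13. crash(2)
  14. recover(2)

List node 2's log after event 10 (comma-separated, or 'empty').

[1] propose(0,'s') → ∅
[2] deliver 0→2 → N2(back v0 [s])
[3] deliver 2→0 → N0(prim v0 [s])
[4] timeout(0) → N0(back v1 [s])
[5] deliver 0→1 → N1(back v0 [s])
[6] deliver 1→0 → ∅
[7] deliver 0→2 → N2(back v1 [s])
[8] deliver 2→0 → ∅
[9] timeout(0) → N0(back v2 [s])
[10] deliver 1→2 → ∅

s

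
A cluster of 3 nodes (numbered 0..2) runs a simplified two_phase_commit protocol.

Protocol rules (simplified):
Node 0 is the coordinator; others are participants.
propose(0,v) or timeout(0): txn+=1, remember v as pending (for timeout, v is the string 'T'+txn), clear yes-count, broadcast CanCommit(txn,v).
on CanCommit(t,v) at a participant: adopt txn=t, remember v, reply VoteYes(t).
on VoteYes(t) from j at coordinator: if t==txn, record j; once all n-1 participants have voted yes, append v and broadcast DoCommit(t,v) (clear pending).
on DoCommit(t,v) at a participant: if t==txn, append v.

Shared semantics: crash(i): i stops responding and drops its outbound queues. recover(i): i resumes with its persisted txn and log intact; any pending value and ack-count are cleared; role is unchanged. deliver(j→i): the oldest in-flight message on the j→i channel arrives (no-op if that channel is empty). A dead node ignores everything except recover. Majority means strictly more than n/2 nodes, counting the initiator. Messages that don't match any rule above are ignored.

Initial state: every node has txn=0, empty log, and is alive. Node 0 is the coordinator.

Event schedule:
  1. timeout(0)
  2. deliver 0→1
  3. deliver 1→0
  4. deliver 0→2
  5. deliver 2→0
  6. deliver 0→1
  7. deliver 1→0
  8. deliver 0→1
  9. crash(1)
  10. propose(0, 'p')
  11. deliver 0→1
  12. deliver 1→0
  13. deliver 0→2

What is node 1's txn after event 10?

1

1. timeout(0):  <0:coor t1 ->
2. deliver 0→1:  <1:part t1 ->
3. deliver 1→0:  nop
4. deliver 0→2:  <2:part t1 ->
5. deliver 2→0:  <0:coor t1 T1>
6. deliver 0→1:  <1:part t1 T1>
7. deliver 1→0:  nop
8. deliver 0→1:  nop
9. crash(1):  <1:✗part t1 T1>
10. propose(0,'p'):  <0:coor t2 T1>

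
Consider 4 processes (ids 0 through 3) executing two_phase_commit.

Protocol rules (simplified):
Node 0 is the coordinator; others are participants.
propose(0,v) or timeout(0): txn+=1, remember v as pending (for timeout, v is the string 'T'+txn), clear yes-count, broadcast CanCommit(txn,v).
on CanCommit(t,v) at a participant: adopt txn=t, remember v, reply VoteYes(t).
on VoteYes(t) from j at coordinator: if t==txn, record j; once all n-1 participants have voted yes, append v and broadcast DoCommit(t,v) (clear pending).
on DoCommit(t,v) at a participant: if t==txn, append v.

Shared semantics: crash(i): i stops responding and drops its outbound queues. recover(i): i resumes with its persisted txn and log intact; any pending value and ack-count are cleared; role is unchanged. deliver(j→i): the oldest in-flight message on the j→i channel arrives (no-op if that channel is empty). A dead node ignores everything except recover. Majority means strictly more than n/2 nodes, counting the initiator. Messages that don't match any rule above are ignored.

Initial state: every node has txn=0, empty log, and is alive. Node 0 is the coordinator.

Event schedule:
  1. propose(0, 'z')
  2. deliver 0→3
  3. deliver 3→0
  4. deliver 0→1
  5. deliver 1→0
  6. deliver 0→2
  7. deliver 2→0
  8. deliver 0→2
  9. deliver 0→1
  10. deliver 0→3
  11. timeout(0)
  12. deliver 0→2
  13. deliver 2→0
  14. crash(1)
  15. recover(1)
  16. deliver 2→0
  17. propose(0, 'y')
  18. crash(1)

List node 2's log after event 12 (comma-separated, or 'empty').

step 1 propose(0,'z'): 0={coor,t=1,log=-}
step 2 deliver 0→3: 3={part,t=1,log=-}
step 3 deliver 3→0: —
step 4 deliver 0→1: 1={part,t=1,log=-}
step 5 deliver 1→0: —
step 6 deliver 0→2: 2={part,t=1,log=-}
step 7 deliver 2→0: 0={coor,t=1,log=z}
step 8 deliver 0→2: 2={part,t=1,log=z}
step 9 deliver 0→1: 1={part,t=1,log=z}
step 10 deliver 0→3: 3={part,t=1,log=z}
step 11 timeout(0): 0={coor,t=2,log=z}
step 12 deliver 0→2: 2={part,t=2,log=z}

z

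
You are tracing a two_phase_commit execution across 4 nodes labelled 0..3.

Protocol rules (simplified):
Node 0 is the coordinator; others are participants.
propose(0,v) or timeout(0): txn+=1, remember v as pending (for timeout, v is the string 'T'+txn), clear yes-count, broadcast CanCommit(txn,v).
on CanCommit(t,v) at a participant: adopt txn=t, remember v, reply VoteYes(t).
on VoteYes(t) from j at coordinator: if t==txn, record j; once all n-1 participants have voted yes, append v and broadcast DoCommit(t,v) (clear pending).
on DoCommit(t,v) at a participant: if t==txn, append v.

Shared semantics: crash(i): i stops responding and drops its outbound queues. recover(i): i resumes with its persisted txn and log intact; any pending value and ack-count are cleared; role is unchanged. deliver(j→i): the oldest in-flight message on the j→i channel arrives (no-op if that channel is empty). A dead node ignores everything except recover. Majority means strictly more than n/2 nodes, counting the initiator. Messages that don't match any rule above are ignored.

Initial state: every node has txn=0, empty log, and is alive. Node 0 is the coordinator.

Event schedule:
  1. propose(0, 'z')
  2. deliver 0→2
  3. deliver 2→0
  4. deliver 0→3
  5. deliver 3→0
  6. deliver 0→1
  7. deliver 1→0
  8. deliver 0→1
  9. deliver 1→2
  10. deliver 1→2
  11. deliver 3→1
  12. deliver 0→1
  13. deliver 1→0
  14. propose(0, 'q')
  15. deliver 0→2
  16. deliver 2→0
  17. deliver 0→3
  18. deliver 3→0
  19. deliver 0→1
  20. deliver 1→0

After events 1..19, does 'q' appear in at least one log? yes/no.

[1] propose(0,'z') → N0(coor t1 [-])
[2] deliver 0→2 → N2(part t1 [-])
[3] deliver 2→0 → ∅
[4] deliver 0→3 → N3(part t1 [-])
[5] deliver 3→0 → ∅
[6] deliver 0→1 → N1(part t1 [-])
[7] deliver 1→0 → N0(coor t1 [z])
[8] deliver 0→1 → N1(part t1 [z])
[9] deliver 1→2 → ∅
[10] deliver 1→2 → ∅
[11] deliver 3→1 → ∅
[12] deliver 0→1 → ∅
[13] deliver 1→0 → ∅
[14] propose(0,'q') → N0(coor t2 [z])
[15] deliver 0→2 → N2(part t1 [z])
[16] deliver 2→0 → ∅
[17] deliver 0→3 → N3(part t1 [z])
[18] deliver 3→0 → ∅
[19] deliver 0→1 → N1(part t2 [z])

no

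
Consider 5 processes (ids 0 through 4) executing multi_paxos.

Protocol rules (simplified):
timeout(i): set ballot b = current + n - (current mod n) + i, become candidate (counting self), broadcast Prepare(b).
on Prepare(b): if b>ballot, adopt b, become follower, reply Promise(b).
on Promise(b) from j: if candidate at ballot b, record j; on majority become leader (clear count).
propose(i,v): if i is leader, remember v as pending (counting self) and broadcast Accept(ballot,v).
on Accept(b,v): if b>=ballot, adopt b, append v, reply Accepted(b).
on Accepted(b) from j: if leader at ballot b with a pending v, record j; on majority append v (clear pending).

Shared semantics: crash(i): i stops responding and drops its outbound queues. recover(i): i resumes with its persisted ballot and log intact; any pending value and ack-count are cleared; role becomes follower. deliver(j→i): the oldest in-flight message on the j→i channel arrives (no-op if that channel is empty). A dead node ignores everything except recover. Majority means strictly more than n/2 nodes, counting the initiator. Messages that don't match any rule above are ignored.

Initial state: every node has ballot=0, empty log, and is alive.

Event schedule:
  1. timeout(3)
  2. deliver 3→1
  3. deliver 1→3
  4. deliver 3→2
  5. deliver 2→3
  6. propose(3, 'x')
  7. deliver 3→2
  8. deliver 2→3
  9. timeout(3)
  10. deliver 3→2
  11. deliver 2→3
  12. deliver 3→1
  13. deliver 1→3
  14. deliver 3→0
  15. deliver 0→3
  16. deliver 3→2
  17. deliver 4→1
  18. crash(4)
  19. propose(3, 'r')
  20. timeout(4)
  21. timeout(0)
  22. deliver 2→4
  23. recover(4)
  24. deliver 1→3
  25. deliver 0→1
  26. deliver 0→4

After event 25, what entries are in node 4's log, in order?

1. timeout(3):  <3:cand b8 ->
2. deliver 3→1:  <1:foll b8 ->
3. deliver 1→3:  nop
4. deliver 3→2:  <2:foll b8 ->
5. deliver 2→3:  <3:lead b8 ->
6. propose(3,'x'):  nop
7. deliver 3→2:  <2:foll b8 x>
8. deliver 2→3:  nop
9. timeout(3):  <3:cand b13 ->
10. deliver 3→2:  <2:foll b13 x>
11. deliver 2→3:  nop
12. deliver 3→1:  <1:foll b8 x>
13. deliver 1→3:  nop
14. deliver 3→0:  <0:foll b8 ->
15. deliver 0→3:  nop
16. deliver 3→2:  nop
17. deliver 4→1:  nop
18. crash(4):  <4:✗foll b0 ->
19. propose(3,'r'):  nop
20. timeout(4):  nop
21. timeout(0):  <0:cand b10 ->
22. deliver 2→4:  nop
23. recover(4):  <4:foll b0 ->
24. deliver 1→3:  nop
25. deliver 0→1:  <1:foll b10 x>

empty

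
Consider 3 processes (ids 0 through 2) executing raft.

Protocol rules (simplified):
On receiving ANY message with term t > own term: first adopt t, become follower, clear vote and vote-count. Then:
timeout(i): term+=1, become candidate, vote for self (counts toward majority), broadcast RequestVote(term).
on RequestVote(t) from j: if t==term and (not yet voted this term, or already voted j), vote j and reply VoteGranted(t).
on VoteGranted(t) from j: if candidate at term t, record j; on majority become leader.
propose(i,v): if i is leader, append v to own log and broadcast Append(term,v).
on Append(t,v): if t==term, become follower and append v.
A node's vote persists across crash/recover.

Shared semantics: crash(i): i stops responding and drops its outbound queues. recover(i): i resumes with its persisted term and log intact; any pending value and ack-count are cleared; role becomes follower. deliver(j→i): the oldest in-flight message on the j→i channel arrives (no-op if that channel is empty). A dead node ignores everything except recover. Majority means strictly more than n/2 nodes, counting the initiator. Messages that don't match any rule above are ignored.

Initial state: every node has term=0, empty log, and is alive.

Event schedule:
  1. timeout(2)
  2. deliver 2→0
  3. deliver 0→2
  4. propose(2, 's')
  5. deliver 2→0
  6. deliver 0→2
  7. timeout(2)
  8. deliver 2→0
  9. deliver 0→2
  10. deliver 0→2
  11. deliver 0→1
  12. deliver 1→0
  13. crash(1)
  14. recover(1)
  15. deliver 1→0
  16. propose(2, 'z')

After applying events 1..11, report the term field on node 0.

2

[1] timeout(2) → N2(cand t1 [-])
[2] deliver 2→0 → N0(foll t1 [-])
[3] deliver 0→2 → N2(lead t1 [-])
[4] propose(2,'s') → N2(lead t1 [s])
[5] deliver 2→0 → N0(foll t1 [s])
[6] deliver 0→2 → ∅
[7] timeout(2) → N2(cand t2 [s])
[8] deliver 2→0 → N0(foll t2 [s])
[9] deliver 0→2 → N2(lead t2 [s])
[10] deliver 0→2 → ∅
[11] deliver 0→1 → ∅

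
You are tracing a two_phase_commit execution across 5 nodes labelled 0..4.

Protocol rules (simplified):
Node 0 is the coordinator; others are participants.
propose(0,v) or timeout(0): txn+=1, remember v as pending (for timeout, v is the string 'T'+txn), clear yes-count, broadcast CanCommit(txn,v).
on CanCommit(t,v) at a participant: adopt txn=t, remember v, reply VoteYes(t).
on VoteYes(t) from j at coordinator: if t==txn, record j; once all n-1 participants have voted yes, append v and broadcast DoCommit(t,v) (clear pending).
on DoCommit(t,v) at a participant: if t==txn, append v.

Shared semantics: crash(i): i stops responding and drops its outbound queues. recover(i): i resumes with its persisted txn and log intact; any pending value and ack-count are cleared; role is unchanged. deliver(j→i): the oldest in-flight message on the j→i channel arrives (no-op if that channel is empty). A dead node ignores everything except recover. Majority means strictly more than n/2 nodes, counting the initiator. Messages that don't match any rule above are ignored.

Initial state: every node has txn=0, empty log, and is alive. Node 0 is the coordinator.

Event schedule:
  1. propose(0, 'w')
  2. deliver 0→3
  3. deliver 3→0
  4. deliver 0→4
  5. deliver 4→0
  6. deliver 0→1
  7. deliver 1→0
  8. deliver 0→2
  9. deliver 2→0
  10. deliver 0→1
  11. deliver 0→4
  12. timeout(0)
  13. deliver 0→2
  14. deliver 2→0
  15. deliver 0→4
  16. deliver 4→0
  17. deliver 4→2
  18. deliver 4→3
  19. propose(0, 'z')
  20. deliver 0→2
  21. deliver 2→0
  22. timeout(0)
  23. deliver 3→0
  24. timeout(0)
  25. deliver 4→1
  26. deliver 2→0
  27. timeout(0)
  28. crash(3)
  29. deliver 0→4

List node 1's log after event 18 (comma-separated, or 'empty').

step 1 propose(0,'w'): 0={coor,t=1,log=-}
step 2 deliver 0→3: 3={part,t=1,log=-}
step 3 deliver 3→0: —
step 4 deliver 0→4: 4={part,t=1,log=-}
step 5 deliver 4→0: —
step 6 deliver 0→1: 1={part,t=1,log=-}
step 7 deliver 1→0: —
step 8 deliver 0→2: 2={part,t=1,log=-}
step 9 deliver 2→0: 0={coor,t=1,log=w}
step 10 deliver 0→1: 1={part,t=1,log=w}
step 11 deliver 0→4: 4={part,t=1,log=w}
step 12 timeout(0): 0={coor,t=2,log=w}
step 13 deliver 0→2: 2={part,t=1,log=w}
step 14 deliver 2→0: —
step 15 deliver 0→4: 4={part,t=2,log=w}
step 16 deliver 4→0: —
step 17 deliver 4→2: —
step 18 deliver 4→3: —

w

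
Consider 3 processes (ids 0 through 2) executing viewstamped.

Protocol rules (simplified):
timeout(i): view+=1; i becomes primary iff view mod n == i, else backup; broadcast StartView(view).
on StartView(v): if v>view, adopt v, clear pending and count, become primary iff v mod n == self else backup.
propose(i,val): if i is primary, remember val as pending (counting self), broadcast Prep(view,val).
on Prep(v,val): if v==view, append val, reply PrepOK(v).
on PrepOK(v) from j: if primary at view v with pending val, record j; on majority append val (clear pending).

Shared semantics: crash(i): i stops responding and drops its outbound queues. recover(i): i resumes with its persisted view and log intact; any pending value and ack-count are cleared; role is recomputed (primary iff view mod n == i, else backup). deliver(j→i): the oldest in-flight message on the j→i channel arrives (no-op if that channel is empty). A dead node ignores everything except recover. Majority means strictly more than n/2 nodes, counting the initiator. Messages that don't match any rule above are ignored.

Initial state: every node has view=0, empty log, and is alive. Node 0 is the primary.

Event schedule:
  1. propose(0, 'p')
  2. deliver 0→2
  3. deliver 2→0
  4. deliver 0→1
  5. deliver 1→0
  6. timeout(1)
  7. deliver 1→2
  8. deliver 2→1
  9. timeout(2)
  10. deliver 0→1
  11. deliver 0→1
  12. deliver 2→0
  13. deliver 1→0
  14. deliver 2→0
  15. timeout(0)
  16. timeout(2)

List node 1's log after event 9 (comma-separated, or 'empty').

step 1 propose(0,'p'): —
step 2 deliver 0→2: 2={back,v=0,log=p}
step 3 deliver 2→0: 0={prim,v=0,log=p}
step 4 deliver 0→1: 1={back,v=0,log=p}
step 5 deliver 1→0: —
step 6 timeout(1): 1={prim,v=1,log=p}
step 7 deliver 1→2: 2={back,v=1,log=p}
step 8 deliver 2→1: —
step 9 timeout(2): 2={prim,v=2,log=p}

p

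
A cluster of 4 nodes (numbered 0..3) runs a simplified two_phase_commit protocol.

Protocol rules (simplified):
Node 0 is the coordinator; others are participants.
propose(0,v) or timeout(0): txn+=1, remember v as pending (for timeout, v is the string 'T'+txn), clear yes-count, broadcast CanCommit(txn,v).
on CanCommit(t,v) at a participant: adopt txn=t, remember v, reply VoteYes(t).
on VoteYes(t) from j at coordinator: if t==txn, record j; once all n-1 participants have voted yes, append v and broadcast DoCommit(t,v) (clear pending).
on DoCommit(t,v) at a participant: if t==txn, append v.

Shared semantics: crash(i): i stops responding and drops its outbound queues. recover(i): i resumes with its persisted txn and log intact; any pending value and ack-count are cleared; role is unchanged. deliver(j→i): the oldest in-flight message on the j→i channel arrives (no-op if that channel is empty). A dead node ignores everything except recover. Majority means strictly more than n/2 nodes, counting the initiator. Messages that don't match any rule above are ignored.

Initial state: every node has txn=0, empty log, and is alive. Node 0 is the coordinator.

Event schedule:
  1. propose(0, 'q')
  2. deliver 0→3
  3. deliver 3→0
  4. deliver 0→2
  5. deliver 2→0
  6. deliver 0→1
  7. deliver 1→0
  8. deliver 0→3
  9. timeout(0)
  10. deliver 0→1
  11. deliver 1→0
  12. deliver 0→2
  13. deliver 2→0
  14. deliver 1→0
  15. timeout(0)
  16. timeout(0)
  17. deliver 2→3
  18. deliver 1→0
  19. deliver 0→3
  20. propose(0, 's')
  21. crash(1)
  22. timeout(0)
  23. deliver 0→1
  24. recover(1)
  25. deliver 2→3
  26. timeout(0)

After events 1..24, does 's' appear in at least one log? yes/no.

no

step 1 propose(0,'q'): 0={coor,t=1,log=-}
step 2 deliver 0→3: 3={part,t=1,log=-}
step 3 deliver 3→0: —
step 4 deliver 0→2: 2={part,t=1,log=-}
step 5 deliver 2→0: —
step 6 deliver 0→1: 1={part,t=1,log=-}
step 7 deliver 1→0: 0={coor,t=1,log=q}
step 8 deliver 0→3: 3={part,t=1,log=q}
step 9 timeout(0): 0={coor,t=2,log=q}
step 10 deliver 0→1: 1={part,t=1,log=q}
step 11 deliver 1→0: —
step 12 deliver 0→2: 2={part,t=1,log=q}
step 13 deliver 2→0: —
step 14 deliver 1→0: —
step 15 timeout(0): 0={coor,t=3,log=q}
step 16 timeout(0): 0={coor,t=4,log=q}
step 17 deliver 2→3: —
step 18 deliver 1→0: —
step 19 deliver 0→3: 3={part,t=2,log=q}
step 20 propose(0,'s'): 0={coor,t=5,log=q}
step 21 crash(1): 1={✗part,t=1,log=q}
step 22 timeout(0): 0={coor,t=6,log=q}
step 23 deliver 0→1: —
step 24 recover(1): 1={part,t=1,log=q}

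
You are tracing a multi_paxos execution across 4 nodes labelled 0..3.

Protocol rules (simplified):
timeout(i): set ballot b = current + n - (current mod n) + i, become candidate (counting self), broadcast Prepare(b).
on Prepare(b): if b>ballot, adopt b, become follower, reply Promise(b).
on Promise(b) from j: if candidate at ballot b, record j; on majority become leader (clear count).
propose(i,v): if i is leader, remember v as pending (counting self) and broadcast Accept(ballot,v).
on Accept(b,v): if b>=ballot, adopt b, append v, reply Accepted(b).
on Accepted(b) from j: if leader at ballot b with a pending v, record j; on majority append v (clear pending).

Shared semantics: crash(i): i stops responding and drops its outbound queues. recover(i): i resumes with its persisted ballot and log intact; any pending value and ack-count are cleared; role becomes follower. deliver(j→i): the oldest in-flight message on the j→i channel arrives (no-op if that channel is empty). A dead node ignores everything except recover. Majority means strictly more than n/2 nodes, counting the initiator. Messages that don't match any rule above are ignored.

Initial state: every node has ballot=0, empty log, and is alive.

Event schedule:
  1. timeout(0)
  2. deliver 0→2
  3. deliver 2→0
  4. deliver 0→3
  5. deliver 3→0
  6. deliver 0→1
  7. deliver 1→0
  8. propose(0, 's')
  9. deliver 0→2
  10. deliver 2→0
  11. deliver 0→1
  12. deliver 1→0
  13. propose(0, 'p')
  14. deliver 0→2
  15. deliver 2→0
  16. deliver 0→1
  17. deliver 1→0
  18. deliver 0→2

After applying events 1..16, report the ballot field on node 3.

4

after 1 — timeout(0): n0:cand/b4/[-]
after 2 — deliver 0→2: n2:foll/b4/[-]
after 3 — deliver 2→0: ·
after 4 — deliver 0→3: n3:foll/b4/[-]
after 5 — deliver 3→0: n0:lead/b4/[-]
after 6 — deliver 0→1: n1:foll/b4/[-]
after 7 — deliver 1→0: ·
after 8 — propose(0,'s'): ·
after 9 — deliver 0→2: n2:foll/b4/[s]
after 10 — deliver 2→0: ·
after 11 — deliver 0→1: n1:foll/b4/[s]
after 12 — deliver 1→0: n0:lead/b4/[s]
after 13 — propose(0,'p'): ·
after 14 — deliver 0→2: n2:foll/b4/[s,p]
after 15 — deliver 2→0: ·
after 16 — deliver 0→1: n1:foll/b4/[s,p]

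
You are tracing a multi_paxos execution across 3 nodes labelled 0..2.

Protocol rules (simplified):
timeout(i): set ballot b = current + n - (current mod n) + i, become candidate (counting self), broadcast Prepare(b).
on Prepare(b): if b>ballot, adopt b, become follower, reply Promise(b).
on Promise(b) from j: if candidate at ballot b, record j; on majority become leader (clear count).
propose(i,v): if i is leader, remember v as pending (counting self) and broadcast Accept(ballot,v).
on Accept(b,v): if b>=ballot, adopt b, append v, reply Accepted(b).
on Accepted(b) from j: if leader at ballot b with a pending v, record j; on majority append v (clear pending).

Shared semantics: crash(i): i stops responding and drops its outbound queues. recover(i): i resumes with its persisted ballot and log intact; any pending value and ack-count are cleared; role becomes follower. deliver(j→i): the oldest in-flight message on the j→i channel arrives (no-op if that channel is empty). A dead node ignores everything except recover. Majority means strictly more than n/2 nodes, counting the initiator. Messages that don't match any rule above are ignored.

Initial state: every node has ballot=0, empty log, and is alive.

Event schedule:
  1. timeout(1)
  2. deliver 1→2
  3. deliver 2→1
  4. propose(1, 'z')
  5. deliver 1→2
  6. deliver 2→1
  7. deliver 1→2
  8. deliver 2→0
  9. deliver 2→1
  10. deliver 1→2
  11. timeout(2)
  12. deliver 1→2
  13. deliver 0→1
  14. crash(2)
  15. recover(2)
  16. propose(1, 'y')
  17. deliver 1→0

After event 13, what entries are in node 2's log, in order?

z

[1] timeout(1) → N1(cand b4 [-])
[2] deliver 1→2 → N2(foll b4 [-])
[3] deliver 2→1 → N1(lead b4 [-])
[4] propose(1,'z') → ∅
[5] deliver 1→2 → N2(foll b4 [z])
[6] deliver 2→1 → N1(lead b4 [z])
[7] deliver 1→2 → ∅
[8] deliver 2→0 → ∅
[9] deliver 2→1 → ∅
[10] deliver 1→2 → ∅
[11] timeout(2) → N2(cand b8 [z])
[12] deliver 1→2 → ∅
[13] deliver 0→1 → ∅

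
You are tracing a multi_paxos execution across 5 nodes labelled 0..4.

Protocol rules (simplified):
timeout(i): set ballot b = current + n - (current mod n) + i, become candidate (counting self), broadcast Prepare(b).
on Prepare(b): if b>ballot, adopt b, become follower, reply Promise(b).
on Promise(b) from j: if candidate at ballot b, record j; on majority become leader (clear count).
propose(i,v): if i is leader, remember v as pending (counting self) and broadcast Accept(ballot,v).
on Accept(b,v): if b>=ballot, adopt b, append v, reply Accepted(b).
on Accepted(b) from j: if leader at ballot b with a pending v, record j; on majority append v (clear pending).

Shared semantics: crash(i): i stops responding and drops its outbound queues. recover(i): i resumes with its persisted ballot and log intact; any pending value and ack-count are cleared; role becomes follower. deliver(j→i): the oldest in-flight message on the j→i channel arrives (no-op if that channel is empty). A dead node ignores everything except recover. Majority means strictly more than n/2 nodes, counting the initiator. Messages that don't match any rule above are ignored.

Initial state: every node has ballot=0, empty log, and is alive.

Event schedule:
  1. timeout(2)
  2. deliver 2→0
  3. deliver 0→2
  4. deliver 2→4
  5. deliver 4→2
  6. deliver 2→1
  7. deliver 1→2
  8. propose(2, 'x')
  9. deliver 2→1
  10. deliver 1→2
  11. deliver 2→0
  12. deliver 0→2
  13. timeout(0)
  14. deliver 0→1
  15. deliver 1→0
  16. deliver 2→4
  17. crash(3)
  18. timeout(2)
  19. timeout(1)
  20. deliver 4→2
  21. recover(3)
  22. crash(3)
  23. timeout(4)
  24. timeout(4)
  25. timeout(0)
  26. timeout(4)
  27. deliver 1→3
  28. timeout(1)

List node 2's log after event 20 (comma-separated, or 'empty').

after 1 — timeout(2): n2:cand/b7/[-]
after 2 — deliver 2→0: n0:foll/b7/[-]
after 3 — deliver 0→2: ·
after 4 — deliver 2→4: n4:foll/b7/[-]
after 5 — deliver 4→2: n2:lead/b7/[-]
after 6 — deliver 2→1: n1:foll/b7/[-]
after 7 — deliver 1→2: ·
after 8 — propose(2,'x'): ·
after 9 — deliver 2→1: n1:foll/b7/[x]
after 10 — deliver 1→2: ·
after 11 — deliver 2→0: n0:foll/b7/[x]
after 12 — deliver 0→2: n2:lead/b7/[x]
after 13 — timeout(0): n0:cand/b10/[x]
after 14 — deliver 0→1: n1:foll/b10/[x]
after 15 — deliver 1→0: ·
after 16 — deliver 2→4: n4:foll/b7/[x]
after 17 — crash(3): n3:✗foll/b0/[-]
after 18 — timeout(2): n2:cand/b12/[x]
after 19 — timeout(1): n1:cand/b16/[x]
after 20 — deliver 4→2: ·

x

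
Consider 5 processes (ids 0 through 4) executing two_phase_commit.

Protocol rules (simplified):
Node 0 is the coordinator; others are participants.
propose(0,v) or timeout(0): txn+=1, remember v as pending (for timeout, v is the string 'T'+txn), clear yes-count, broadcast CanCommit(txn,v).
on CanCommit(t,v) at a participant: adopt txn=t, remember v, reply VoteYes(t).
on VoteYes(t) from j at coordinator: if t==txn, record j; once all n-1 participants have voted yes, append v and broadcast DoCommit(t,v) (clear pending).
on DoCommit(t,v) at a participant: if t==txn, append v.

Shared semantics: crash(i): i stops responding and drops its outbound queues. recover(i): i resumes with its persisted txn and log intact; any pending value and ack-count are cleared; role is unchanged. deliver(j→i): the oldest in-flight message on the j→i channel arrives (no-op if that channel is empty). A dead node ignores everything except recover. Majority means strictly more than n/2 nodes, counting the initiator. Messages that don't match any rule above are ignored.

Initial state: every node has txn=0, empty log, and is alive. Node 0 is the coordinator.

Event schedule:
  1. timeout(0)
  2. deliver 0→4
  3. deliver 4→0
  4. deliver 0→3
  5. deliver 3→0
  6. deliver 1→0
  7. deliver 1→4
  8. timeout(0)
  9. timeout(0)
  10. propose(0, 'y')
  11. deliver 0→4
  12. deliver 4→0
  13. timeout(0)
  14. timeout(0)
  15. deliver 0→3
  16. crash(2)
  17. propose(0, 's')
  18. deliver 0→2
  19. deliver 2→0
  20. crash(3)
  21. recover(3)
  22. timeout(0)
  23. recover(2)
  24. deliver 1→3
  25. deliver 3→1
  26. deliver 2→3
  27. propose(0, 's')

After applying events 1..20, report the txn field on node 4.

2

1. timeout(0):  <0:coor t1 ->
2. deliver 0→4:  <4:part t1 ->
3. deliver 4→0:  nop
4. deliver 0→3:  <3:part t1 ->
5. deliver 3→0:  nop
6. deliver 1→0:  nop
7. deliver 1→4:  nop
8. timeout(0):  <0:coor t2 ->
9. timeout(0):  <0:coor t3 ->
10. propose(0,'y'):  <0:coor t4 ->
11. deliver 0→4:  <4:part t2 ->
12. deliver 4→0:  nop
13. timeout(0):  <0:coor t5 ->
14. timeout(0):  <0:coor t6 ->
15. deliver 0→3:  <3:part t2 ->
16. crash(2):  <2:✗part t0 ->
17. propose(0,'s'):  <0:coor t7 ->
18. deliver 0→2:  nop
19. deliver 2→0:  nop
20. crash(3):  <3:✗part t2 ->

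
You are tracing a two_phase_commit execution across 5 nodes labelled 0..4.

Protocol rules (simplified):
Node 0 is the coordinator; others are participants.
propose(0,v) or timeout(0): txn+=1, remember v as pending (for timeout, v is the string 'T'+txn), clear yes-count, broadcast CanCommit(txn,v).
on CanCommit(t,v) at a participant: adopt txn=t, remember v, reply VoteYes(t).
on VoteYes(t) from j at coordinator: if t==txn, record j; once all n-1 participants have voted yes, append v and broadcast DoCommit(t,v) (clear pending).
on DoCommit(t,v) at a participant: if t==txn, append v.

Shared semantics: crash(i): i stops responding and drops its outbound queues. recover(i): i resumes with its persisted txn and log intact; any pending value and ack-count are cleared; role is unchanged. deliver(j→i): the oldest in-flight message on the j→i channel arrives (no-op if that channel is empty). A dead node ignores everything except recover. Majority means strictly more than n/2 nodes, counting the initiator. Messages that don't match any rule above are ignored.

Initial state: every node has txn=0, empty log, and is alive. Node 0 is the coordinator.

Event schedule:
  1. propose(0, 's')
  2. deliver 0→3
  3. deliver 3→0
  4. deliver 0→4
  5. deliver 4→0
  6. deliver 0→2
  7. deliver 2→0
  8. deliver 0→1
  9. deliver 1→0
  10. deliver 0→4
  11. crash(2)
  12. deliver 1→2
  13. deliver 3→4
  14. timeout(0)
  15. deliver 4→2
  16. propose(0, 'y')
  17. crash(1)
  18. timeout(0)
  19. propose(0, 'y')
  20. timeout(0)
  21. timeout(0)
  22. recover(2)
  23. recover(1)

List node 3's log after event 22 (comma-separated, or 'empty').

empty

e1 propose(0,'s'): 0[coor,t=1,-]
e2 deliver 0→3: 3[part,t=1,-]
e3 deliver 3→0: ·
e4 deliver 0→4: 4[part,t=1,-]
e5 deliver 4→0: ·
e6 deliver 0→2: 2[part,t=1,-]
e7 deliver 2→0: ·
e8 deliver 0→1: 1[part,t=1,-]
e9 deliver 1→0: 0[coor,t=1,s]
e10 deliver 0→4: 4[part,t=1,s]
e11 crash(2): 2[✗part,t=1,-]
e12 deliver 1→2: ·
e13 deliver 3→4: ·
e14 timeout(0): 0[coor,t=2,s]
e15 deliver 4→2: ·
e16 propose(0,'y'): 0[coor,t=3,s]
e17 crash(1): 1[✗part,t=1,-]
e18 timeout(0): 0[coor,t=4,s]
e19 propose(0,'y'): 0[coor,t=5,s]
e20 timeout(0): 0[coor,t=6,s]
e21 timeout(0): 0[coor,t=7,s]
e22 recover(2): 2[part,t=1,-]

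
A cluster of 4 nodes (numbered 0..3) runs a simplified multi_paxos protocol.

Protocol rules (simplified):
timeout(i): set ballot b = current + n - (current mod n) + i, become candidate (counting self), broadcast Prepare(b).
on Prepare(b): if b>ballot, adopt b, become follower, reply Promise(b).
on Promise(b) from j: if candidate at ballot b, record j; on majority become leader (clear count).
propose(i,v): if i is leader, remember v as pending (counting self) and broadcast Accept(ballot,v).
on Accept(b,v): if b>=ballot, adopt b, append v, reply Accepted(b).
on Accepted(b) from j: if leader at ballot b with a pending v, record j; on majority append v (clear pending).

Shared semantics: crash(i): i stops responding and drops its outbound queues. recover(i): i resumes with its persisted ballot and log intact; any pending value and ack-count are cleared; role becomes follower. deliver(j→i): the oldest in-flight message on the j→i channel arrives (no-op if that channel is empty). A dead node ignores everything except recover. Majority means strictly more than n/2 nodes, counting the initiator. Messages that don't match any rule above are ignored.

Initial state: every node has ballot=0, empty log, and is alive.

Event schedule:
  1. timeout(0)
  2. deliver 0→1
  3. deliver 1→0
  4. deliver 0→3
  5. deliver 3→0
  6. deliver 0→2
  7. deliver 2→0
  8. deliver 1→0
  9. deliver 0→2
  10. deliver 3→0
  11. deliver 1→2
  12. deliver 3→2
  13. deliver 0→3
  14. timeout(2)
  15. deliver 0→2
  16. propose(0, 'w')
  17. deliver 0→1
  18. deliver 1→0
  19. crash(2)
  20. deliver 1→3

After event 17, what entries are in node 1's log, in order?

w

1. timeout(0):  <0:cand b4 ->
2. deliver 0→1:  <1:foll b4 ->
3. deliver 1→0:  nop
4. deliver 0→3:  <3:foll b4 ->
5. deliver 3→0:  <0:lead b4 ->
6. deliver 0→2:  <2:foll b4 ->
7. deliver 2→0:  nop
8. deliver 1→0:  nop
9. deliver 0→2:  nop
10. deliver 3→0:  nop
11. deliver 1→2:  nop
12. deliver 3→2:  nop
13. deliver 0→3:  nop
14. timeout(2):  <2:cand b10 ->
15. deliver 0→2:  nop
16. propose(0,'w'):  nop
17. deliver 0→1:  <1:foll b4 w>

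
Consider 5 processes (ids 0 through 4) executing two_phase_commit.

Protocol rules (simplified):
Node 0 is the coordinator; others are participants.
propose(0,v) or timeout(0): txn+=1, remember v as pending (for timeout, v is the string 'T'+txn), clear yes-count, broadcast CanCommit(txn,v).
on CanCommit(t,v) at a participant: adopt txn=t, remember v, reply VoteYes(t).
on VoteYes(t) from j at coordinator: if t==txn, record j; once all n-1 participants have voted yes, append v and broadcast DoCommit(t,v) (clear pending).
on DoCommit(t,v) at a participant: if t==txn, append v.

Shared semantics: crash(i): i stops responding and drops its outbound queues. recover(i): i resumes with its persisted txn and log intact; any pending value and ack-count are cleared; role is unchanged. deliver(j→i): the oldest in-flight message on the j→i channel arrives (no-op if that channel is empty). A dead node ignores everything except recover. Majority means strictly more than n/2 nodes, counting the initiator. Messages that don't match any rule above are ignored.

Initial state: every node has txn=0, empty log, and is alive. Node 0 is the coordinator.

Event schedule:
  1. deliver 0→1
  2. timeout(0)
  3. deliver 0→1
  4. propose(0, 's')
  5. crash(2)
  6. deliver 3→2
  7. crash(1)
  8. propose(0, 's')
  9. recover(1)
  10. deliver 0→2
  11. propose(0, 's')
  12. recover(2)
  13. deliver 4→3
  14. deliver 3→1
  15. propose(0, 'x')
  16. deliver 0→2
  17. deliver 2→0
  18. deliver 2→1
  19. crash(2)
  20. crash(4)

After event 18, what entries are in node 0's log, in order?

[1] deliver 0→1 → ∅
[2] timeout(0) → N0(coor t1 [-])
[3] deliver 0→1 → N1(part t1 [-])
[4] propose(0,'s') → N0(coor t2 [-])
[5] crash(2) → N2(✗part t0 [-])
[6] deliver 3→2 → ∅
[7] crash(1) → N1(✗part t1 [-])
[8] propose(0,'s') → N0(coor t3 [-])
[9] recover(1) → N1(part t1 [-])
[10] deliver 0→2 → ∅
[11] propose(0,'s') → N0(coor t4 [-])
[12] recover(2) → N2(part t0 [-])
[13] deliver 4→3 → ∅
[14] deliver 3→1 → ∅
[15] propose(0,'x') → N0(coor t5 [-])
[16] deliver 0→2 → N2(part t1 [-])
[17] deliver 2→0 → ∅
[18] deliver 2→1 → ∅

empty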